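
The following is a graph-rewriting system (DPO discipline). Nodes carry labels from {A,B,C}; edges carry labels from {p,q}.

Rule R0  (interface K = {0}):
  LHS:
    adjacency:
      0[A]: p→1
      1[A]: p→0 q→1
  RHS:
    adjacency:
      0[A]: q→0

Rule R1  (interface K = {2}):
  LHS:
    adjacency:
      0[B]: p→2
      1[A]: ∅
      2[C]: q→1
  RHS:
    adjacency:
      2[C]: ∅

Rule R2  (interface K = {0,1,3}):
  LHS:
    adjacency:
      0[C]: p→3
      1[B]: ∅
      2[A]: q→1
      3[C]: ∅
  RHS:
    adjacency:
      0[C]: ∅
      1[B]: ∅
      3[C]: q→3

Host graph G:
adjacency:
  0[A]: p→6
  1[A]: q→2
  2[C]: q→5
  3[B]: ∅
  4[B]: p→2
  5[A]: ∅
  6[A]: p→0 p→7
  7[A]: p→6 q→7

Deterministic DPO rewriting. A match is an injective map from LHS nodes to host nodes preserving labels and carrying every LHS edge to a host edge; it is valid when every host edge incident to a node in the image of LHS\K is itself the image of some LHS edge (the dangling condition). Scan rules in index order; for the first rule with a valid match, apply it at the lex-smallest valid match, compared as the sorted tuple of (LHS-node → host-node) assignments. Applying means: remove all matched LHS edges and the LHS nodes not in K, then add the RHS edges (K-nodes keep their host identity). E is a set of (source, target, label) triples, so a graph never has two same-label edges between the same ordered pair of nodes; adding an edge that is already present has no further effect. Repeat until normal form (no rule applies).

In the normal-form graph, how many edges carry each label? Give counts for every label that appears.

[0] host  ⇒  8 nodes, 8 edges  {0-p->6 1-q->2 2-q->5 4-p->2 6-p->0 6-p->7 7-p->6 7-q->7}
[1] R0 @ {0↦6, 1↦7}  ⇒  7 nodes, 6 edges  {0-p->6 1-q->2 2-q->5 4-p->2 6-p->0 6-q->6}
[2] R0 @ {0↦0, 1↦6}  ⇒  6 nodes, 4 edges  {0-q->0 1-q->2 2-q->5 4-p->2}
[3] R1 @ {0↦4, 1↦5, 2↦2}  ⇒  4 nodes, 2 edges  {0-q->0 1-q->2}
final graph: no rule applies after step 3
NF edges: [(0, 0, 'q'), (1, 2, 'q')]

Answer: q:2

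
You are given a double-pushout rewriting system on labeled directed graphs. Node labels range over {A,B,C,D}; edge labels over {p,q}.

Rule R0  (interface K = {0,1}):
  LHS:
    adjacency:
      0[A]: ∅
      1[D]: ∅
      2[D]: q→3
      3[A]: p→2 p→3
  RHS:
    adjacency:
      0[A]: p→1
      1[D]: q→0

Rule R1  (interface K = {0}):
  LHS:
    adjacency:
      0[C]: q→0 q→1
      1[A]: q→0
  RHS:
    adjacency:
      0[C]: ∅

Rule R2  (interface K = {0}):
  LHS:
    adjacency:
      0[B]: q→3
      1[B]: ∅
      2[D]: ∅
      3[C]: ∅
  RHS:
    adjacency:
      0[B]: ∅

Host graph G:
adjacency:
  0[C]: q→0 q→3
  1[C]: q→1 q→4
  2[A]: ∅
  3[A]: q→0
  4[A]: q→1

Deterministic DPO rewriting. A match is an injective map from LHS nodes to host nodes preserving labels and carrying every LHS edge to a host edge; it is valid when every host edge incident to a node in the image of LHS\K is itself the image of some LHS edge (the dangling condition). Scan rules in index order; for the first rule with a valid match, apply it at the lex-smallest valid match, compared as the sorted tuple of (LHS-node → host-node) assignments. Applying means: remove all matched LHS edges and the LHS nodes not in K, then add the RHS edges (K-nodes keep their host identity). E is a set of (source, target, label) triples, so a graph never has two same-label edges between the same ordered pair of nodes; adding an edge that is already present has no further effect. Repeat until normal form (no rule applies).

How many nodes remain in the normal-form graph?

[0] host  ⇒  5 nodes, 6 edges  {0-q->0 0-q->3 1-q->1 1-q->4 3-q->0 4-q->1}
[1] R1 @ {0↦0, 1↦3}  ⇒  4 nodes, 3 edges  {1-q->1 1-q->4 4-q->1}
[2] R1 @ {0↦1, 1↦4}  ⇒  3 nodes, 0 edges  {∅}
halt: no rule applies after step 2
NF nodes: {0:C, 1:C, 2:A}

Answer: 3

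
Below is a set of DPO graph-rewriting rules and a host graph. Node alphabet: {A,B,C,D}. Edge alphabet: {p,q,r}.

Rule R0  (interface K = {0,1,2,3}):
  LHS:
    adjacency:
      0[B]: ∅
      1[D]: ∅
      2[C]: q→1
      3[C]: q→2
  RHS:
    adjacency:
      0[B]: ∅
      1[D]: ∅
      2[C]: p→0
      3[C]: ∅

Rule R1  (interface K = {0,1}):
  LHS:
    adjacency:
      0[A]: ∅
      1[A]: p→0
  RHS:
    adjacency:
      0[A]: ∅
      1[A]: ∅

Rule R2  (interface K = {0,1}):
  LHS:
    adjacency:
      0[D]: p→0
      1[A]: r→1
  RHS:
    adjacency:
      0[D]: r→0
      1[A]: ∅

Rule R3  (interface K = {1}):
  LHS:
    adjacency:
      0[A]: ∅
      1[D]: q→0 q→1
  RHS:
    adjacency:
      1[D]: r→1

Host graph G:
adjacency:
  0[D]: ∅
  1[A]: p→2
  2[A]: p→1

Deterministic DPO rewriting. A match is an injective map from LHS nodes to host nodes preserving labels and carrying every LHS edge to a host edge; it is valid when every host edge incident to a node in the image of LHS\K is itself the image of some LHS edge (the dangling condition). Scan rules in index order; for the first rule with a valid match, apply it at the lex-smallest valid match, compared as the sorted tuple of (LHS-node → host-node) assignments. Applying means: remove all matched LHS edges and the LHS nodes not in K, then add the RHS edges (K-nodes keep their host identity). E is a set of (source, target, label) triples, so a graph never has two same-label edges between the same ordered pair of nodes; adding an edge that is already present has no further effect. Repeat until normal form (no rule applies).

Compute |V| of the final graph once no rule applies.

Answer: 3

Steps:
[0] host  ⇒  3 nodes, 2 edges  {1-p->2 2-p->1}
[1] R1 @ {0↦1, 1↦2}  ⇒  3 nodes, 1 edges  {1-p->2}
[2] R1 @ {0↦2, 1↦1}  ⇒  3 nodes, 0 edges  {∅}
normal form: no rule applies after step 2
NF nodes: {0:D, 1:A, 2:A}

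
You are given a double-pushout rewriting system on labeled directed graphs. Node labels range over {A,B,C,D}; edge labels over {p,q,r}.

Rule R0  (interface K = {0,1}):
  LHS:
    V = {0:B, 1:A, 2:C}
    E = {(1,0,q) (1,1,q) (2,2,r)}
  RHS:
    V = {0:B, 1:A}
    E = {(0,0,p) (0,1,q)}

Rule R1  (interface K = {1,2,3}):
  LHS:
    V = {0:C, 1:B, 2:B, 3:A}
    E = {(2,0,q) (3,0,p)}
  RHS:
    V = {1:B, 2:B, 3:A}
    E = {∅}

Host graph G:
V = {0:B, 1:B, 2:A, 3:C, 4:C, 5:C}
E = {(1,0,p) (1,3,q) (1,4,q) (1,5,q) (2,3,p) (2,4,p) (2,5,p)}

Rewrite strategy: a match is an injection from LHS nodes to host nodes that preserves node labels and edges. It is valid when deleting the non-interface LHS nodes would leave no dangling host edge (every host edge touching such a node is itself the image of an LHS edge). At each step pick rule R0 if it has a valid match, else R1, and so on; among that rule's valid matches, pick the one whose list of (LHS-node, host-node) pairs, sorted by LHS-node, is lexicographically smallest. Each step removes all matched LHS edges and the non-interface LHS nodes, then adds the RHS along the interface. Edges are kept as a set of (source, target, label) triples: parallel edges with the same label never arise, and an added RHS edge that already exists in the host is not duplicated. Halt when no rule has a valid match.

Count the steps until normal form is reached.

Answer: 3

Derivation:
initial: |V|=6 |E|=7  E = 1-p->0 1-q->3 1-q->4 1-q->5 2-p->3 2-p->4 2-p->5
step 1: apply R1 at {0↦3, 1↦0, 2↦1, 3↦2}  → |V|=5 |E|=5  E = 1-p->0 1-q->4 1-q->5 2-p->4 2-p->5
step 2: apply R1 at {0↦4, 1↦0, 2↦1, 3↦2}  → |V|=4 |E|=3  E = 1-p->0 1-q->5 2-p->5
step 3: apply R1 at {0↦5, 1↦0, 2↦1, 3↦2}  → |V|=3 |E|=1  E = 1-p->0
halt: no rule applies after step 3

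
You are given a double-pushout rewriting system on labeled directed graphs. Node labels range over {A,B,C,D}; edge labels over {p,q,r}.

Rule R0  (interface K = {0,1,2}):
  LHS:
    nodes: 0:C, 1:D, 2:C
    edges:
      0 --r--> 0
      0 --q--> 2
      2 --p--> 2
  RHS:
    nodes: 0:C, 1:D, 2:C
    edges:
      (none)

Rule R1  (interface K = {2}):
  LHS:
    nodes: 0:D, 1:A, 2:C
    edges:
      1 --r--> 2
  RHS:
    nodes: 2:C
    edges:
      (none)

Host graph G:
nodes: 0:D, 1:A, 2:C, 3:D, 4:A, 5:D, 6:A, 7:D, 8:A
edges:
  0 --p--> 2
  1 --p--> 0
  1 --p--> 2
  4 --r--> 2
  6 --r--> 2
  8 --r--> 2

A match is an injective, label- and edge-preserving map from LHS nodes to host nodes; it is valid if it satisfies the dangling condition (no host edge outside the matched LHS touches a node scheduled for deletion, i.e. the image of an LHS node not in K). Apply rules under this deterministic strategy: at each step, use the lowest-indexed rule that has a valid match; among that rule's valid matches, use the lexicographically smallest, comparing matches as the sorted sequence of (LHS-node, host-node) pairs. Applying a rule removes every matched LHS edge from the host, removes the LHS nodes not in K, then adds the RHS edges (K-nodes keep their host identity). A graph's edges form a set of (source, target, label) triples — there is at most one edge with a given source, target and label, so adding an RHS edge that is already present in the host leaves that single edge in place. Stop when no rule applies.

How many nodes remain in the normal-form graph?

Answer: 3

Derivation:
[0] host  ⇒  9 nodes, 6 edges  {0-p->2 1-p->0 1-p->2 4-r->2 6-r->2 8-r->2}
[1] R1 @ {0↦3, 1↦4, 2↦2}  ⇒  7 nodes, 5 edges  {0-p->2 1-p->0 1-p->2 6-r->2 8-r->2}
[2] R1 @ {0↦5, 1↦6, 2↦2}  ⇒  5 nodes, 4 edges  {0-p->2 1-p->0 1-p->2 8-r->2}
[3] R1 @ {0↦7, 1↦8, 2↦2}  ⇒  3 nodes, 3 edges  {0-p->2 1-p->0 1-p->2}
final graph: no rule applies after step 3
NF nodes: {0:D, 1:A, 2:C}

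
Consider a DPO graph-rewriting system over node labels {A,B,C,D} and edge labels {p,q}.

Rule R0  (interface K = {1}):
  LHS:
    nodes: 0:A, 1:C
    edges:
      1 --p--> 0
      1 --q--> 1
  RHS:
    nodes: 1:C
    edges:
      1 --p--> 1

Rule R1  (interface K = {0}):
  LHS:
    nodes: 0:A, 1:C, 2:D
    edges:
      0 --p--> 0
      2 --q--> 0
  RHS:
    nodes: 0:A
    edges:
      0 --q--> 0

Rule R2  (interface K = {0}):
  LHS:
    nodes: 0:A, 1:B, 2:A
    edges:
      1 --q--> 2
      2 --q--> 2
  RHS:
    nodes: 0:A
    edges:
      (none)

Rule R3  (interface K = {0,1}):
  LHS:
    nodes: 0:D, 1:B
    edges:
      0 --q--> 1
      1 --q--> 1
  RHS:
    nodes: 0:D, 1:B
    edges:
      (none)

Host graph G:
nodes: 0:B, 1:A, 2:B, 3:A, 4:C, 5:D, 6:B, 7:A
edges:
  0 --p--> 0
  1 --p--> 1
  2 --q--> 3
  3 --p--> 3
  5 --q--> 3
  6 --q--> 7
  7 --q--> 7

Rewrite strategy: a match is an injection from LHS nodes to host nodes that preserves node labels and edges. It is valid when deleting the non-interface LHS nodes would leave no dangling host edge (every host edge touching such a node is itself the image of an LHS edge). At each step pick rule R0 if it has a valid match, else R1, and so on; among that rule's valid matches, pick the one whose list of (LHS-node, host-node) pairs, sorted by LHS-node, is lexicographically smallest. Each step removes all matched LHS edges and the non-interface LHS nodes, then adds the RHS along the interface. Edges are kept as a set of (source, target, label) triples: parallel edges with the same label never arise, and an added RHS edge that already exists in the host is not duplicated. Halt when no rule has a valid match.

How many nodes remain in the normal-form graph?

Answer: 2

Rewrite trace:
start.  V:8 E:7  edges: 0-p->0 1-p->1 2-q->3 3-p->3 5-q->3 6-q->7 7-q->7
1. fire R1 via {0↦3, 1↦4, 2↦5}  →  V:6 E:6  edges: 0-p->0 1-p->1 2-q->3 3-q->3 6-q->7 7-q->7
2. fire R2 via {0↦1, 1↦2, 2↦3}  →  V:4 E:4  edges: 0-p->0 1-p->1 6-q->7 7-q->7
3. fire R2 via {0↦1, 1↦6, 2↦7}  →  V:2 E:2  edges: 0-p->0 1-p->1
final graph: no rule applies after step 3
NF nodes: {0:B, 1:A}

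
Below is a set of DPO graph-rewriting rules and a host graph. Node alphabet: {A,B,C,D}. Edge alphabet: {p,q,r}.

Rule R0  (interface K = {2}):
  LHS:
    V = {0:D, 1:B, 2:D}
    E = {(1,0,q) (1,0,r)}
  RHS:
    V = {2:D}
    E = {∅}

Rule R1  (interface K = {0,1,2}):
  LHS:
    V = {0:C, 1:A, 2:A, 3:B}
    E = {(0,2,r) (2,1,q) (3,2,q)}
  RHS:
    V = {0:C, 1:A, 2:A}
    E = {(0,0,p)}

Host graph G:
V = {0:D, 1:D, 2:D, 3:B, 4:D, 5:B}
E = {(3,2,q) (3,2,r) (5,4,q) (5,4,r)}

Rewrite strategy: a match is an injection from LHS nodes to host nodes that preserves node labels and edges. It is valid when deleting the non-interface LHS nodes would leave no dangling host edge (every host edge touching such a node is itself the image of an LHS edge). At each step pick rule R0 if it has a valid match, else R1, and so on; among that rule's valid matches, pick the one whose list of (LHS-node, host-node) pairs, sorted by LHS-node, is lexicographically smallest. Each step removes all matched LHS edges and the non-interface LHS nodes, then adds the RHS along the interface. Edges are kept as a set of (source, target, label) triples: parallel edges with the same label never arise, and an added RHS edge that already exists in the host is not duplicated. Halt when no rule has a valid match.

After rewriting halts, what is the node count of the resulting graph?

Answer: 2

Derivation:
start.  V:6 E:4  edges: 3-q->2 3-r->2 5-q->4 5-r->4
1. fire R0 via {0↦2, 1↦3, 2↦0}  →  V:4 E:2  edges: 5-q->4 5-r->4
2. fire R0 via {0↦4, 1↦5, 2↦0}  →  V:2 E:0  edges: ∅
halt: no rule applies after step 2
NF nodes: {0:D, 1:D}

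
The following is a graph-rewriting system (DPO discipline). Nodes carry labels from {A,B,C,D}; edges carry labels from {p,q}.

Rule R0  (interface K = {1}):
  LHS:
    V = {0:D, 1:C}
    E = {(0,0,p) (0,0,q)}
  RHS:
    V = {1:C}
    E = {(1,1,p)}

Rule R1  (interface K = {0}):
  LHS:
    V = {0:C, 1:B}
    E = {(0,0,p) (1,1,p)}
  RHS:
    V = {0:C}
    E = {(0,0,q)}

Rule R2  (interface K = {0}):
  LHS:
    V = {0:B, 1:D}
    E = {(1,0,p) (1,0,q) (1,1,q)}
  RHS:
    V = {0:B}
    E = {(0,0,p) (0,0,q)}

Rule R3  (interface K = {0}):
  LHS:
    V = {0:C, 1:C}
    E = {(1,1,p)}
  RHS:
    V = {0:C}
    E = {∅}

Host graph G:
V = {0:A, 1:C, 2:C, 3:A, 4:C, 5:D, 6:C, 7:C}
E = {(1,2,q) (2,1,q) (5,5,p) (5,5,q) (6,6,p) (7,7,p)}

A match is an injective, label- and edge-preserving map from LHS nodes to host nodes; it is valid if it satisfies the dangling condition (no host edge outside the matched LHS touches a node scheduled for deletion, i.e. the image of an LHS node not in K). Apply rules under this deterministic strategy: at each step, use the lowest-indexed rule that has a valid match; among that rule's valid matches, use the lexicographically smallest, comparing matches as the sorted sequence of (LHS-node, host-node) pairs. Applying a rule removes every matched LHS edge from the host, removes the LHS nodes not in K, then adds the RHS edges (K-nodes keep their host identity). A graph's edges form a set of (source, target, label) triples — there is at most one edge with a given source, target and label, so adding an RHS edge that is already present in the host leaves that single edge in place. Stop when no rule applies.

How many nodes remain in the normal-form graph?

Answer: 5

Derivation:
initial: |V|=8 |E|=6  E = 1-q->2 2-q->1 5-p->5 5-q->5 6-p->6 7-p->7
step 1: apply R0 at {0↦5, 1↦1}  → |V|=7 |E|=5  E = 1-p->1 1-q->2 2-q->1 6-p->6 7-p->7
step 2: apply R3 at {0↦1, 1↦6}  → |V|=6 |E|=4  E = 1-p->1 1-q->2 2-q->1 7-p->7
step 3: apply R3 at {0↦1, 1↦7}  → |V|=5 |E|=3  E = 1-p->1 1-q->2 2-q->1
halt: no rule applies after step 3
NF nodes: {0:A, 1:C, 2:C, 3:A, 4:C}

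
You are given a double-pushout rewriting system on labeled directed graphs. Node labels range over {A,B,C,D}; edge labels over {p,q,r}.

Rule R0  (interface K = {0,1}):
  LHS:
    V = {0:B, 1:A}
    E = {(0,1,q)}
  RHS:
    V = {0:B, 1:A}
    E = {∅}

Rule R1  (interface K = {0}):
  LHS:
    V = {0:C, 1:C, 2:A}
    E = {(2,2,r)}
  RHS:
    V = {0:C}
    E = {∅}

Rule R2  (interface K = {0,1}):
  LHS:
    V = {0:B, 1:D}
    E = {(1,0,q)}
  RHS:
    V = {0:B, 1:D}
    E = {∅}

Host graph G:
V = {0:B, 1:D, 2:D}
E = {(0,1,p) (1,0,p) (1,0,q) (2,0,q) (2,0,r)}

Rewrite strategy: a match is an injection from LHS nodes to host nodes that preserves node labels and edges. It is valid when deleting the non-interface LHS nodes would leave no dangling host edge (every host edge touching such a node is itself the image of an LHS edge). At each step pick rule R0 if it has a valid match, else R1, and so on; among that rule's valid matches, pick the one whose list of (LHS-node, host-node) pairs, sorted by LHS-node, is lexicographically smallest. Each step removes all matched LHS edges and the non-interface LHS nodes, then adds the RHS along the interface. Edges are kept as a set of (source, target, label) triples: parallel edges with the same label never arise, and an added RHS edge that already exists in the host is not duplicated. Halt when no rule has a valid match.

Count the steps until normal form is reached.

start.  V:3 E:5  edges: 0-p->1 1-p->0 1-q->0 2-q->0 2-r->0
1. fire R2 via {0↦0, 1↦1}  →  V:3 E:4  edges: 0-p->1 1-p->0 2-q->0 2-r->0
2. fire R2 via {0↦0, 1↦2}  →  V:3 E:3  edges: 0-p->1 1-p->0 2-r->0
final graph: no rule applies after step 2

Answer: 2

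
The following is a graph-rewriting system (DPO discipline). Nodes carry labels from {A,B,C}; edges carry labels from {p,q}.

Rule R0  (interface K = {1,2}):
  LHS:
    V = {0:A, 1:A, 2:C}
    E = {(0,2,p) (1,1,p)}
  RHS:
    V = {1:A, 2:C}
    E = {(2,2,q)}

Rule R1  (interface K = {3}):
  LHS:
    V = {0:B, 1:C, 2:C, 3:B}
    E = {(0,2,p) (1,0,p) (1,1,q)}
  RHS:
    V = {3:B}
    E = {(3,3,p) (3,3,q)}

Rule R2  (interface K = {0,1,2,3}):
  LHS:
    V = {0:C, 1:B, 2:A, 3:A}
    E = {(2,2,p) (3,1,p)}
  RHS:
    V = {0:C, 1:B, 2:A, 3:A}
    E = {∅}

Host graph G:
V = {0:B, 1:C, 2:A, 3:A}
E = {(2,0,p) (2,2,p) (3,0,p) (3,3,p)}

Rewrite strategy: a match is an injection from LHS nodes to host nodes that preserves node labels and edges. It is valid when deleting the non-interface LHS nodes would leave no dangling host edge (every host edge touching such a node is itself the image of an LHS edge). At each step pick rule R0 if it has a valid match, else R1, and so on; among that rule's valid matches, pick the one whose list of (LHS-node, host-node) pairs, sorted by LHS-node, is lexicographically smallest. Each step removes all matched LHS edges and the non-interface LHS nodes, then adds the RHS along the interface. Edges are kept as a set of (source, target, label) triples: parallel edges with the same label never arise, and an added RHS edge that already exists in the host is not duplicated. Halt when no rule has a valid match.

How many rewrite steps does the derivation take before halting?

start.  V:4 E:4  edges: 2-p->0 2-p->2 3-p->0 3-p->3
1. fire R2 via {0↦1, 1↦0, 2↦2, 3↦3}  →  V:4 E:2  edges: 2-p->0 3-p->3
2. fire R2 via {0↦1, 1↦0, 2↦3, 3↦2}  →  V:4 E:0  edges: ∅
normal form: no rule applies after step 2

Answer: 2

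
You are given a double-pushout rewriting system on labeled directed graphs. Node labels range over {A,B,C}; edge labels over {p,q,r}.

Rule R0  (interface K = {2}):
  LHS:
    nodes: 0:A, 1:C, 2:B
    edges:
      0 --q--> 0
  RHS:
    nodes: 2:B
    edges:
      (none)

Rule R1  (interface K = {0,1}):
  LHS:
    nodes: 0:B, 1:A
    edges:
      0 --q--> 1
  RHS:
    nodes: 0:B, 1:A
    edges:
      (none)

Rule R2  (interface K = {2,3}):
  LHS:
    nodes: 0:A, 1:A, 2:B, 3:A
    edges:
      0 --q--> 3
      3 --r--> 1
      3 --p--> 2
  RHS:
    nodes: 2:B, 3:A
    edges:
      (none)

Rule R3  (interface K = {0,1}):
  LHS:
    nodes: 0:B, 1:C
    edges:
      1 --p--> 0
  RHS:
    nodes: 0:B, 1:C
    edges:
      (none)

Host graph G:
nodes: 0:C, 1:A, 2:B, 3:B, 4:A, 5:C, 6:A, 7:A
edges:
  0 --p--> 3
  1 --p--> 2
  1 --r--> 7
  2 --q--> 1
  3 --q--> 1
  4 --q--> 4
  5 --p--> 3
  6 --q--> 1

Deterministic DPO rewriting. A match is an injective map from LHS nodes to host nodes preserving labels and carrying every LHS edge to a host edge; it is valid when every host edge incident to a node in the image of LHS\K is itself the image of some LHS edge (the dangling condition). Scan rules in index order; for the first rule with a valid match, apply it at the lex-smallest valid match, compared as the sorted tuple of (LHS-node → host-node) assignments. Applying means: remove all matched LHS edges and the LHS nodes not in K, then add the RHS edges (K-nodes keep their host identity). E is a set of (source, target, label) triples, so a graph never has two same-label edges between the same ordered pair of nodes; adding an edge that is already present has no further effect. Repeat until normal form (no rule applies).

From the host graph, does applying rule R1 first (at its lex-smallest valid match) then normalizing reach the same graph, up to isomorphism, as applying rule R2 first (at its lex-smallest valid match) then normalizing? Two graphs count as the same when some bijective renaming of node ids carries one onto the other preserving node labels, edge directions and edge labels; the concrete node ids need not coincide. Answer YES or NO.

Answer: YES

Derivation:
branch R1-first: apply at {0↦2, 1↦1} → |E|=7, then 5 more step(s) → NF |V|=4 |E|=0 V={1:A, 2:B, 3:B, 5:C} E=∅
branch R2-first: apply at {0↦6, 1↦7, 2↦2, 3↦1} → |E|=5, then 5 more step(s) → NF |V|=4 |E|=0 V={1:A, 2:B, 3:B, 5:C} E=∅
graphs isomorphic (equal up to label-preserving node renaming)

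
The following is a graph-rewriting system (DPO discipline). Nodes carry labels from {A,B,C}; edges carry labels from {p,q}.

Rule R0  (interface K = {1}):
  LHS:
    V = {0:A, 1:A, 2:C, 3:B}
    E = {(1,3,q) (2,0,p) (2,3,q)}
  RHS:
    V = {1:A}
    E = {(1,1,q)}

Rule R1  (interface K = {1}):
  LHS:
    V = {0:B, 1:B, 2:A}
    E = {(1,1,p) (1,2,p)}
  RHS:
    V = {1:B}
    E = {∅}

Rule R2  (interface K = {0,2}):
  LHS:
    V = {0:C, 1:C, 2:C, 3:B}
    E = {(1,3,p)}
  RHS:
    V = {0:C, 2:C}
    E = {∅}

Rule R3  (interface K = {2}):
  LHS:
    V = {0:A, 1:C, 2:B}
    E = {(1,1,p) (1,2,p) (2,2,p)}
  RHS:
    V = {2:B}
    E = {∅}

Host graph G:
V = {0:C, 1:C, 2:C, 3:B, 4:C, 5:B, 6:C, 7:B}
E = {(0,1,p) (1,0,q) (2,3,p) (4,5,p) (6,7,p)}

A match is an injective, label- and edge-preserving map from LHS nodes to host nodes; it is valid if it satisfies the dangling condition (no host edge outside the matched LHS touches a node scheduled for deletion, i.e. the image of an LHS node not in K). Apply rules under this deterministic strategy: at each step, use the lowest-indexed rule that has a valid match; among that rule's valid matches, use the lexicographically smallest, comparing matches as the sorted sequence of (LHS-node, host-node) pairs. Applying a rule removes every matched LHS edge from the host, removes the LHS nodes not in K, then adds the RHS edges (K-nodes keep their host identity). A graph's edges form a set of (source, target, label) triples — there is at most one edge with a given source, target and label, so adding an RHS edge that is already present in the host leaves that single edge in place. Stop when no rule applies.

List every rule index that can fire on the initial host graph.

Answer: [R2]

Rewrite trace:
R0: no valid match — LHS pattern not found
R1: no valid match — LHS pattern not found
R2: 36 valid matches — {0↦0, 1↦2, 2↦1, 3↦3}, {0↦0, 1↦2, 2↦4, 3↦3}, {0↦0, 1↦2, 2↦6, 3↦3} (+33 more)
R3: no valid match — LHS pattern not found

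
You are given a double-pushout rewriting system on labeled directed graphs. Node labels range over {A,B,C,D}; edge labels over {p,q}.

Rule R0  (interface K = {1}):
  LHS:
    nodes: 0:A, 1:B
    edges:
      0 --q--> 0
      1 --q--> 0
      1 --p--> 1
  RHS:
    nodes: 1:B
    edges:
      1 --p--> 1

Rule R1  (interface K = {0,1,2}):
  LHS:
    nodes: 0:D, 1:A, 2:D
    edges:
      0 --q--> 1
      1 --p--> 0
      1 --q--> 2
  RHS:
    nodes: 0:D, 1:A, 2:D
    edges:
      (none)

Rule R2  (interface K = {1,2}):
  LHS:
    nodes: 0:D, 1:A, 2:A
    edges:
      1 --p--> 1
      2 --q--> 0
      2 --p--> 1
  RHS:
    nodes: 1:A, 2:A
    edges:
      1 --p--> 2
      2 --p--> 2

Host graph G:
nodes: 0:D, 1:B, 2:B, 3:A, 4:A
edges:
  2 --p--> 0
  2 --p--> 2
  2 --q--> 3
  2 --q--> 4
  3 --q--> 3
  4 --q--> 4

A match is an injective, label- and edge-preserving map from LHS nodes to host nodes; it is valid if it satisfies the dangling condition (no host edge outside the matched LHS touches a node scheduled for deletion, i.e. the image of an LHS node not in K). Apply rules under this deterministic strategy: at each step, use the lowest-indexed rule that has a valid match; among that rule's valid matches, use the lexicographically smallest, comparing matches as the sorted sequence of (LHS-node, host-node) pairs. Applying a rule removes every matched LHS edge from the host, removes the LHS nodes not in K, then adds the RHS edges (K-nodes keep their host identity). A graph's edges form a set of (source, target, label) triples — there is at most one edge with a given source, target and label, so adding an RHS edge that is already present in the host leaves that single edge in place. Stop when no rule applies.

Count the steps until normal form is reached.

Answer: 2

Derivation:
[0] host  ⇒  5 nodes, 6 edges  {2-p->0 2-p->2 2-q->3 2-q->4 3-q->3 4-q->4}
[1] R0 @ {0↦3, 1↦2}  ⇒  4 nodes, 4 edges  {2-p->0 2-p->2 2-q->4 4-q->4}
[2] R0 @ {0↦4, 1↦2}  ⇒  3 nodes, 2 edges  {2-p->0 2-p->2}
final graph: no rule applies after step 2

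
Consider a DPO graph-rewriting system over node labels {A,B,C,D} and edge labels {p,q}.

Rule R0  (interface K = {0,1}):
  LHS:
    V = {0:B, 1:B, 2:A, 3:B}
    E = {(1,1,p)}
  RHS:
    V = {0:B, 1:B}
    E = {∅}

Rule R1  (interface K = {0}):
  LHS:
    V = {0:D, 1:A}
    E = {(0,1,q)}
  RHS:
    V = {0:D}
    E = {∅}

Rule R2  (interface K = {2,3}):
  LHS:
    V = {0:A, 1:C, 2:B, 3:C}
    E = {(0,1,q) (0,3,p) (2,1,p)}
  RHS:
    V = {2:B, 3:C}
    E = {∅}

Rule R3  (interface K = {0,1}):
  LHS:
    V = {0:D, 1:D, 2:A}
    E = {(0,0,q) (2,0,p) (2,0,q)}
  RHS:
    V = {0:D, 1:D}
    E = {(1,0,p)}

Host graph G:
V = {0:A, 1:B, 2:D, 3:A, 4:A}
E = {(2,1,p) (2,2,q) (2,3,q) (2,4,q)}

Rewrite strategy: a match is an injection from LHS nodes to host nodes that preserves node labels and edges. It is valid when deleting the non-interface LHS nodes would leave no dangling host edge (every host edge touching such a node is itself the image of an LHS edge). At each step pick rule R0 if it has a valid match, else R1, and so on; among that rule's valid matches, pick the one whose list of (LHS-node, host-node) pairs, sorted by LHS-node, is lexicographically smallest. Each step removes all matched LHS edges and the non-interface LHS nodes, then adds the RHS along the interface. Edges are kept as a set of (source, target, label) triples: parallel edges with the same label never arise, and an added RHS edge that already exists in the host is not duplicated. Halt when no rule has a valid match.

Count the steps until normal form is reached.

Answer: 2

Rewrite trace:
start.  V:5 E:4  edges: 2-p->1 2-q->2 2-q->3 2-q->4
1. fire R1 via {0↦2, 1↦3}  →  V:4 E:3  edges: 2-p->1 2-q->2 2-q->4
2. fire R1 via {0↦2, 1↦4}  →  V:3 E:2  edges: 2-p->1 2-q->2
normal form: no rule applies after step 2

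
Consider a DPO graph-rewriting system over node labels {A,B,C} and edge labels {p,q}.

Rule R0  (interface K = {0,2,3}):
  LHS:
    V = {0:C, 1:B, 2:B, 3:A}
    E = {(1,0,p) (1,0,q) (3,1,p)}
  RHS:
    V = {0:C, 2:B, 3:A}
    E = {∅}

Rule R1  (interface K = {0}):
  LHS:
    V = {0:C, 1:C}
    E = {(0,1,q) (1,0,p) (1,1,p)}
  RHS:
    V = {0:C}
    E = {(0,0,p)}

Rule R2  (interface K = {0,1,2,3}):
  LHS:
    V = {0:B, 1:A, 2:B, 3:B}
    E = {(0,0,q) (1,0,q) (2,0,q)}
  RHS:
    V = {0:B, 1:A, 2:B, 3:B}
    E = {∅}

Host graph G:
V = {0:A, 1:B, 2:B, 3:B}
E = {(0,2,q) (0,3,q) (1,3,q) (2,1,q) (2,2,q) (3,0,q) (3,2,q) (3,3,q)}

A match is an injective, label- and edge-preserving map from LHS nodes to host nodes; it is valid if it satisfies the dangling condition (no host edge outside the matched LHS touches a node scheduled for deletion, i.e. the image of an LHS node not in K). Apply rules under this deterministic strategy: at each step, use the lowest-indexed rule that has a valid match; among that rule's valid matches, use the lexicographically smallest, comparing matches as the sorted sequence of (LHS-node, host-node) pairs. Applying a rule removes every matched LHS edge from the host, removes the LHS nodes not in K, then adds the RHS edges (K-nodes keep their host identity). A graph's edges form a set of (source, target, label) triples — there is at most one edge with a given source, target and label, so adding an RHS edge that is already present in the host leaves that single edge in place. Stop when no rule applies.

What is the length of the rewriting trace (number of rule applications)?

initial: |V|=4 |E|=8  E = 0-q->2 0-q->3 1-q->3 2-q->1 2-q->2 3-q->0 3-q->2 3-q->3
step 1: apply R2 at {0↦2, 1↦0, 2↦3, 3↦1}  → |V|=4 |E|=5  E = 0-q->3 1-q->3 2-q->1 3-q->0 3-q->3
step 2: apply R2 at {0↦3, 1↦0, 2↦1, 3↦2}  → |V|=4 |E|=2  E = 2-q->1 3-q->0
normal form: no rule applies after step 2

Answer: 2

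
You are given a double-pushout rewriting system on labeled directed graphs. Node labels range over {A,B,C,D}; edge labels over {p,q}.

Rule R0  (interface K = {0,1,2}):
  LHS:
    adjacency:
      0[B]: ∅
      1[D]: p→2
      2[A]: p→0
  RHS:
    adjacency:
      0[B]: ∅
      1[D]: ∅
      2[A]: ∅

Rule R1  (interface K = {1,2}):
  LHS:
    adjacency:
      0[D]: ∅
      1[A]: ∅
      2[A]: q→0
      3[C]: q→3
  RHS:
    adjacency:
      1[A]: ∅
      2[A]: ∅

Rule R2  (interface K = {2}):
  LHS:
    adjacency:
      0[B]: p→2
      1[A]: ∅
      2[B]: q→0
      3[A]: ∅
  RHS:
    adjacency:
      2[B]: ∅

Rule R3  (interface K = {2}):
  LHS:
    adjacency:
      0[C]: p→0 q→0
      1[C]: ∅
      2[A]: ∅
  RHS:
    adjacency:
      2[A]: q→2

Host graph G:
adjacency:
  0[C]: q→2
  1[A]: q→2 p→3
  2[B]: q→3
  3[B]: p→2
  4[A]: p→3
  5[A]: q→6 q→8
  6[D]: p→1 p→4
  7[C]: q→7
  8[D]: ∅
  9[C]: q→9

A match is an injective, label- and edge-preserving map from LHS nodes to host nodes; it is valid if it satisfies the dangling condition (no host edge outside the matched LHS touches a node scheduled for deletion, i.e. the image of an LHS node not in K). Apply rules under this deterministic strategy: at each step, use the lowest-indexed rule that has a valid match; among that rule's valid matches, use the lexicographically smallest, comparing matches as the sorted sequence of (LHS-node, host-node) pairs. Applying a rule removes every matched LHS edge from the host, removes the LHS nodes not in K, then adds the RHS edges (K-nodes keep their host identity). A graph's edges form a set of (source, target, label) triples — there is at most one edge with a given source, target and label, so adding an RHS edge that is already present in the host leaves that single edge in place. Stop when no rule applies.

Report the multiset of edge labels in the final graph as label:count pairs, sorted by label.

start.  V:10 E:12  edges: 0-q->2 1-q->2 1-p->3 2-q->3 3-p->2 4-p->3 5-q->6 5-q->8 6-p->1 6-p->4 7-q->7 9-q->9
1. fire R0 via {0↦3, 1↦6, 2↦1}  →  V:10 E:10  edges: 0-q->2 1-q->2 2-q->3 3-p->2 4-p->3 5-q->6 5-q->8 6-p->4 7-q->7 9-q->9
2. fire R0 via {0↦3, 1↦6, 2↦4}  →  V:10 E:8  edges: 0-q->2 1-q->2 2-q->3 3-p->2 5-q->6 5-q->8 7-q->7 9-q->9
3. fire R1 via {0↦6, 1↦1, 2↦5, 3↦7}  →  V:8 E:6  edges: 0-q->2 1-q->2 2-q->3 3-p->2 5-q->8 9-q->9
4. fire R1 via {0↦8, 1↦1, 2↦5, 3↦9}  →  V:6 E:4  edges: 0-q->2 1-q->2 2-q->3 3-p->2
5. fire R2 via {0↦3, 1↦4, 2↦2, 3↦5}  →  V:3 E:2  edges: 0-q->2 1-q->2
final graph: no rule applies after step 5
NF edges: [(0, 2, 'q'), (1, 2, 'q')]

Answer: q:2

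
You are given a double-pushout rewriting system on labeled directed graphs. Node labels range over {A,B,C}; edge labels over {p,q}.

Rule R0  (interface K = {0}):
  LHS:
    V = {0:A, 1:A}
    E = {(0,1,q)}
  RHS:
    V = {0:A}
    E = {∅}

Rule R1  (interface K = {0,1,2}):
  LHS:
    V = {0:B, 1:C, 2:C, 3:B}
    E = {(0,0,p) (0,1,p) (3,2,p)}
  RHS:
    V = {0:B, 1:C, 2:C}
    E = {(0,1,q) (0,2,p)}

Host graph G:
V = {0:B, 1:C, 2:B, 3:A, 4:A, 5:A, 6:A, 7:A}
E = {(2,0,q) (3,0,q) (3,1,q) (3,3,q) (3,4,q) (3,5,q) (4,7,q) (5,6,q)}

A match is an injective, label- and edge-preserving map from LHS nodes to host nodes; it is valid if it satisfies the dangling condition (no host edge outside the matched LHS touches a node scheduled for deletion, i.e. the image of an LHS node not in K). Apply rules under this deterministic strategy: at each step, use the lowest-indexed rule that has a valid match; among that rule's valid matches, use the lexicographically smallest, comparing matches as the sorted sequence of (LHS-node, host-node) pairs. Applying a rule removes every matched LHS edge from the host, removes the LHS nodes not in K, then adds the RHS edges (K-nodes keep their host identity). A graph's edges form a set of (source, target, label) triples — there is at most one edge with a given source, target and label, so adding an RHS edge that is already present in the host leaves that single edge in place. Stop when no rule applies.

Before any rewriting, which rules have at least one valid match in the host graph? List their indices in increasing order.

R0: 2 valid matches — {0↦4, 1↦7}, {0↦5, 1↦6}
R1: no valid match — LHS pattern not found

Answer: [R0]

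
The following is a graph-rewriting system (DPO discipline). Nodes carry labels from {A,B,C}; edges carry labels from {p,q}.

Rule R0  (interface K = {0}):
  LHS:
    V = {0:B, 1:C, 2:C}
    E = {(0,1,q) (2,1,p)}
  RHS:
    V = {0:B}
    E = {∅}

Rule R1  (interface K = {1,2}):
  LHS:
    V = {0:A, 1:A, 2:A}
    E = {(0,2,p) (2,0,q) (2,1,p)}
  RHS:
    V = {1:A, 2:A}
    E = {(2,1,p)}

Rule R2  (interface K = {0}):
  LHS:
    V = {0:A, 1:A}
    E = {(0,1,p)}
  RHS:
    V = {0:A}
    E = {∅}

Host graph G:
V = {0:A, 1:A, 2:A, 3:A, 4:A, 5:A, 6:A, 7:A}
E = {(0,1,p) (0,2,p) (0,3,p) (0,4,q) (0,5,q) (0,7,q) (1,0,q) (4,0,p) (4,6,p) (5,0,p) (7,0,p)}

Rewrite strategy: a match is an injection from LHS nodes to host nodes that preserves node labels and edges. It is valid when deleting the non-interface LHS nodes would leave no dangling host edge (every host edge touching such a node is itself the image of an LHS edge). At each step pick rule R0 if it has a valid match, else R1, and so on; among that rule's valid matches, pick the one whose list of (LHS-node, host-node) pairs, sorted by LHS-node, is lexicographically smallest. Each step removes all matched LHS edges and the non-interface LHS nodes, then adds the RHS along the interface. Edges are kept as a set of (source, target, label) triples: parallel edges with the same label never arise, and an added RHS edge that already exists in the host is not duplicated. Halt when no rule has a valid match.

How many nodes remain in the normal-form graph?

Answer: 2

Steps:
[0] host  ⇒  8 nodes, 11 edges  {0-p->1 0-p->2 0-p->3 0-q->4 0-q->5 0-q->7 1-q->0 4-p->0 4-p->6 5-p->0 7-p->0}
[1] R1 @ {0↦5, 1↦1, 2↦0}  ⇒  7 nodes, 9 edges  {0-p->1 0-p->2 0-p->3 0-q->4 0-q->7 1-q->0 4-p->0 4-p->6 7-p->0}
[2] R1 @ {0↦7, 1↦1, 2↦0}  ⇒  6 nodes, 7 edges  {0-p->1 0-p->2 0-p->3 0-q->4 1-q->0 4-p->0 4-p->6}
[3] R2 @ {0↦0, 1↦2}  ⇒  5 nodes, 6 edges  {0-p->1 0-p->3 0-q->4 1-q->0 4-p->0 4-p->6}
[4] R2 @ {0↦0, 1↦3}  ⇒  4 nodes, 5 edges  {0-p->1 0-q->4 1-q->0 4-p->0 4-p->6}
[5] R2 @ {0↦4, 1↦6}  ⇒  3 nodes, 4 edges  {0-p->1 0-q->4 1-q->0 4-p->0}
[6] R1 @ {0↦4, 1↦1, 2↦0}  ⇒  2 nodes, 2 edges  {0-p->1 1-q->0}
final graph: no rule applies after step 6
NF nodes: {0:A, 1:A}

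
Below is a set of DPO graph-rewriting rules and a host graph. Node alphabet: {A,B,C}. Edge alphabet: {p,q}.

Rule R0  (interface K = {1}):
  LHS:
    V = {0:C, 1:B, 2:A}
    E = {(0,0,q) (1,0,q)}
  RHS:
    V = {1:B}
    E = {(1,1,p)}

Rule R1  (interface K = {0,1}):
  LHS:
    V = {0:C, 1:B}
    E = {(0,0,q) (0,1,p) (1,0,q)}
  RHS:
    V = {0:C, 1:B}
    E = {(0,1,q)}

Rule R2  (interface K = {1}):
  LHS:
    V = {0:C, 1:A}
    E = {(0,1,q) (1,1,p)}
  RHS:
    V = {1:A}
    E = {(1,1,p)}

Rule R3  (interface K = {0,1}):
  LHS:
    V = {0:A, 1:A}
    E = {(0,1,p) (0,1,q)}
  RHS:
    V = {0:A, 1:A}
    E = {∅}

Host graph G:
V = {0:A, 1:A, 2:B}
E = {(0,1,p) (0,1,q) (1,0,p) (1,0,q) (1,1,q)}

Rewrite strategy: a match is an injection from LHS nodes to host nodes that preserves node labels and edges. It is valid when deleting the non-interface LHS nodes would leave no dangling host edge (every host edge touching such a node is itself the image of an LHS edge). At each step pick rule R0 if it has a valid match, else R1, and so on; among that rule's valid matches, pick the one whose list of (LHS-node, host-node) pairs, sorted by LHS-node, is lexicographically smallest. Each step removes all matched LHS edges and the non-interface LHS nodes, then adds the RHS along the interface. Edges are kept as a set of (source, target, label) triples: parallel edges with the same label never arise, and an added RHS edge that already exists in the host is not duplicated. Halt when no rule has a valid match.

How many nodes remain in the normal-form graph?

Answer: 3

Steps:
initial: |V|=3 |E|=5  E = 0-p->1 0-q->1 1-p->0 1-q->0 1-q->1
step 1: apply R3 at {0↦0, 1↦1}  → |V|=3 |E|=3  E = 1-p->0 1-q->0 1-q->1
step 2: apply R3 at {0↦1, 1↦0}  → |V|=3 |E|=1  E = 1-q->1
normal form: no rule applies after step 2
NF nodes: {0:A, 1:A, 2:B}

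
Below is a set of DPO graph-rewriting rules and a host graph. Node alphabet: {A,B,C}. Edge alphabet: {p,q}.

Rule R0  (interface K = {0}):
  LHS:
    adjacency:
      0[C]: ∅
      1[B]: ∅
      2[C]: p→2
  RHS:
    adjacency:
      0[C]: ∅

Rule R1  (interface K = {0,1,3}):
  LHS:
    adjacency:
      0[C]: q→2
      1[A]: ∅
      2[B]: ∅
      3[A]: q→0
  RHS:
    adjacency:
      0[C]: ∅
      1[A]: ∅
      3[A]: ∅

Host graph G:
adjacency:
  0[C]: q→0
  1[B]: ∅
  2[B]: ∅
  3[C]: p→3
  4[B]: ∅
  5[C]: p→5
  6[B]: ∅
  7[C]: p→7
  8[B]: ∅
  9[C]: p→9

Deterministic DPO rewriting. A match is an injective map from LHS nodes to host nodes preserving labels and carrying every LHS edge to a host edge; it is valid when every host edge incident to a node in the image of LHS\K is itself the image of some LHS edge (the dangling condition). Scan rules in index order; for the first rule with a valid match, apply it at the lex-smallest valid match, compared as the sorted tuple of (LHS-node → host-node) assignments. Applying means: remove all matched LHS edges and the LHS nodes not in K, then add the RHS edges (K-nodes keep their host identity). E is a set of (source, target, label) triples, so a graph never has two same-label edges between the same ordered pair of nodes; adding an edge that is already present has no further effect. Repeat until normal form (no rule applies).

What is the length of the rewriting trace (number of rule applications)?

[0] host  ⇒  10 nodes, 5 edges  {0-q->0 3-p->3 5-p->5 7-p->7 9-p->9}
[1] R0 @ {0↦0, 1↦1, 2↦3}  ⇒  8 nodes, 4 edges  {0-q->0 5-p->5 7-p->7 9-p->9}
[2] R0 @ {0↦0, 1↦2, 2↦5}  ⇒  6 nodes, 3 edges  {0-q->0 7-p->7 9-p->9}
[3] R0 @ {0↦0, 1↦4, 2↦7}  ⇒  4 nodes, 2 edges  {0-q->0 9-p->9}
[4] R0 @ {0↦0, 1↦6, 2↦9}  ⇒  2 nodes, 1 edges  {0-q->0}
final graph: no rule applies after step 4

Answer: 4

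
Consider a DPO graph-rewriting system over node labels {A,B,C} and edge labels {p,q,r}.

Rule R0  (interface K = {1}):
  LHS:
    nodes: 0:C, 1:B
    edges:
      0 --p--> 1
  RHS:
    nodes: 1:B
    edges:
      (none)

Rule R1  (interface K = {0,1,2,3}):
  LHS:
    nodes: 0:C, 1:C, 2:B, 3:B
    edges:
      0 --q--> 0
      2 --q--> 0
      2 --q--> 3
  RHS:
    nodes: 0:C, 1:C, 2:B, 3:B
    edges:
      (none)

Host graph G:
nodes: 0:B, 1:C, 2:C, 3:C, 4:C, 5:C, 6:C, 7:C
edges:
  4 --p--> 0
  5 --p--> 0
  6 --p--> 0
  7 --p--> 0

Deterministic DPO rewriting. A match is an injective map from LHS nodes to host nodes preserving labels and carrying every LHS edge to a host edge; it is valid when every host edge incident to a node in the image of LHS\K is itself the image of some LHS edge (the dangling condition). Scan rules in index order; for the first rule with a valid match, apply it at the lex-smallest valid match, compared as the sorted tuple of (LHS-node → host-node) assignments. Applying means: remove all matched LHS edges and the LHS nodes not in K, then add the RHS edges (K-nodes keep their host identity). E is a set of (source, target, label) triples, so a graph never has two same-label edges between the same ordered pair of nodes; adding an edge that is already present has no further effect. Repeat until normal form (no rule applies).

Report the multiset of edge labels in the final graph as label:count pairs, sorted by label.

Answer: (no edges)

Steps:
start.  V:8 E:4  edges: 4-p->0 5-p->0 6-p->0 7-p->0
1. fire R0 via {0↦4, 1↦0}  →  V:7 E:3  edges: 5-p->0 6-p->0 7-p->0
2. fire R0 via {0↦5, 1↦0}  →  V:6 E:2  edges: 6-p->0 7-p->0
3. fire R0 via {0↦6, 1↦0}  →  V:5 E:1  edges: 7-p->0
4. fire R0 via {0↦7, 1↦0}  →  V:4 E:0  edges: ∅
normal form: no rule applies after step 4
NF edges: []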